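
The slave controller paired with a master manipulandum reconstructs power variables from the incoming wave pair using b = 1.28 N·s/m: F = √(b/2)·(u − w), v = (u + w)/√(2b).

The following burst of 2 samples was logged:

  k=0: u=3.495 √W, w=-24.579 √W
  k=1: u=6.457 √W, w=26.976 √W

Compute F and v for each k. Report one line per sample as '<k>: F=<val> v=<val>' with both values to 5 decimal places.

k=0: u−w=28.07400, u+w=-21.08400; √(b/2)=0.80000, √(2b)=1.60000; F=0.80000×28.074=22.45920, v=-21.08400/1.60000=-13.17750
k=1: u−w=-20.51900, u+w=33.43300; √(b/2)=0.80000, √(2b)=1.60000; F=0.80000×(-20.519)=-16.41520, v=33.43300/1.60000=20.89562

0: F=22.45920 v=-13.17750
1: F=-16.41520 v=20.89562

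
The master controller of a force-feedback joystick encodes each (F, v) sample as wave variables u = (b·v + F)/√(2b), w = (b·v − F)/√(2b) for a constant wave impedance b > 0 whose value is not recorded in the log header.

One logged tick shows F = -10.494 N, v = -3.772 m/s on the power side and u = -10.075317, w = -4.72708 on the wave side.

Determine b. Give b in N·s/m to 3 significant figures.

b = 7.7 N·s/m

u + w = -14.802397;  u + w = √(2b)·v, so √(2b) = -14.802397/(-3.772) = 3.924283.
b = (√(2b))²/2 = 15.400000/2 = 7.700000.
(Check via u − w = 2F/√(2b): u − w = -5.348237, 2F/√(2b) = -5.348238.)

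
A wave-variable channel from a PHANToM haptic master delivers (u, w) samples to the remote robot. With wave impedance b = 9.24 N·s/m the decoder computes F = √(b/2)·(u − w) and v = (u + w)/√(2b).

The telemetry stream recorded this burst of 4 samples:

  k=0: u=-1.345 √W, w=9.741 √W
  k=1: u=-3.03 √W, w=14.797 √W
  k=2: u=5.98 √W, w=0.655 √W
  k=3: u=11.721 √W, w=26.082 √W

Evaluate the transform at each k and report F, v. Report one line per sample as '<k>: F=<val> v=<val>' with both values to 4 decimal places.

0: F=-23.8285 v=1.9531
1: F=-38.3177 v=2.7373
2: F=11.4457 v=1.5434
3: F=-30.8678 v=8.7938

k=0: u−w=-11.0860, u+w=8.3960; √(b/2)=2.1494, √(2b)=4.2988; F=2.1494×(-11.086)=-23.8285, v=8.3960/4.2988=1.9531
k=1: u−w=-17.8270, u+w=11.7670; √(b/2)=2.1494, √(2b)=4.2988; F=2.1494×(-17.827)=-38.3177, v=11.7670/4.2988=2.7373
k=2: u−w=5.3250, u+w=6.6350; √(b/2)=2.1494, √(2b)=4.2988; F=2.1494×5.325=11.4457, v=6.6350/4.2988=1.5434
k=3: u−w=-14.3610, u+w=37.8030; √(b/2)=2.1494, √(2b)=4.2988; F=2.1494×(-14.361)=-30.8678, v=37.8030/4.2988=8.7938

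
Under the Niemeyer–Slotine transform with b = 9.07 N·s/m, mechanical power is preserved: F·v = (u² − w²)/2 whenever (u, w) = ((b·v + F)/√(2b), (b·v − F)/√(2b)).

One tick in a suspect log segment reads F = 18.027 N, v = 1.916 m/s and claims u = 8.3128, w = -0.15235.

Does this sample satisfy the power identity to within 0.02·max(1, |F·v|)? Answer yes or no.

yes

F·v = 18.027×1.916 = 34.5397 W.
(u² − w²)/2 = (69.1026 − 0.0232)/2 = 34.5397 W.
|Δ| = 0.0000;  2% of max(1, |F·v|) = 0.6908.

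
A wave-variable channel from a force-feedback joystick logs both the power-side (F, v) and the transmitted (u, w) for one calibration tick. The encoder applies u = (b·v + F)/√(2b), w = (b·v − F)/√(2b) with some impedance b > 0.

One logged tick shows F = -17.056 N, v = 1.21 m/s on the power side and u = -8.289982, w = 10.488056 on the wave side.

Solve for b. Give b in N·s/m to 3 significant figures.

b = 1.65 N·s/m

u + w = 2.198074;  u + w = √(2b)·v, so √(2b) = 2.198074/1.21 = 1.816590.
b = (√(2b))²/2 = 3.300000/2 = 1.650000.
(Check via u − w = 2F/√(2b): u − w = -18.778038, 2F/√(2b) = -18.778039.)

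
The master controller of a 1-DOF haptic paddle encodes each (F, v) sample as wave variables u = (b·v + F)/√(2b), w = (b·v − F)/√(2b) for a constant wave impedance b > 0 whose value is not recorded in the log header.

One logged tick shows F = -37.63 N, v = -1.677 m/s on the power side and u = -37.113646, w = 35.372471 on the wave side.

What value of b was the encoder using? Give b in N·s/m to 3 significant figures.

u + w = -1.741175;  u + w = √(2b)·v, so √(2b) = -1.741175/(-1.677) = 1.038268.
b = (√(2b))²/2 = 1.078000/2 = 0.539000.
(Check via u − w = 2F/√(2b): u − w = -72.486117, 2F/√(2b) = -72.486120.)

b = 0.539 N·s/m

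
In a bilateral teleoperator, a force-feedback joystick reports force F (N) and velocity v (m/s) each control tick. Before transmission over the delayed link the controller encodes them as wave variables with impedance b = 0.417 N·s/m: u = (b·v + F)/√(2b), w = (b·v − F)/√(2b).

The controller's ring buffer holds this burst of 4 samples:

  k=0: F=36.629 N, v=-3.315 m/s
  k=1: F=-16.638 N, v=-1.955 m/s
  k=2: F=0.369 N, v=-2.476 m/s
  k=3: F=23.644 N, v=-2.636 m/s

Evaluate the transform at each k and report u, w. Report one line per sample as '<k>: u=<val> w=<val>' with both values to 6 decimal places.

k=0: b·v=0.417×(-3.315)=-1.382355; √(2b)=0.913236; u=(-1.382355+36.629)/0.913236=38.595330, w=(-1.382355−36.629)/0.913236=-41.622707
k=1: b·v=0.417×(-1.955)=-0.815235; √(2b)=0.913236; u=(-0.815235+(-16.638))/0.913236=-19.111418, w=(-0.815235−(-16.638))/0.913236=17.326042
k=2: b·v=0.417×(-2.476)=-1.032492; √(2b)=0.913236; u=(-1.032492+0.369)/0.913236=-0.726529, w=(-1.032492−0.369)/0.913236=-1.534644
k=3: b·v=0.417×(-2.636)=-1.099212; √(2b)=0.913236; u=(-1.099212+23.644)/0.913236=24.686705, w=(-1.099212−23.644)/0.913236=-27.093995

0: u=38.595330 w=-41.622707
1: u=-19.111418 w=17.326042
2: u=-0.726529 w=-1.534644
3: u=24.686705 w=-27.093995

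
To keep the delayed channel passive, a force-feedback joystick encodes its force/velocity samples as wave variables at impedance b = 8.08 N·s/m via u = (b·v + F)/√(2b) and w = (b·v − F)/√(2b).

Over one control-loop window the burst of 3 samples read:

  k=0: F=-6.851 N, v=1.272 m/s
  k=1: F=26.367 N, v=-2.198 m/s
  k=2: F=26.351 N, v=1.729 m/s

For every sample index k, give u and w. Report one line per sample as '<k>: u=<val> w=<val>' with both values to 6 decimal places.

0: u=0.852438 w=4.260938
1: u=2.141111 w=-10.976962
2: u=10.030303 w=-3.079809

k=0: b·v=8.08×1.272=10.277760; √(2b)=4.019950; u=(10.277760+(-6.851))/4.019950=0.852438, w=(10.277760−(-6.851))/4.019950=4.260938
k=1: b·v=8.08×(-2.198)=-17.759840; √(2b)=4.019950; u=(-17.759840+26.367)/4.019950=2.141111, w=(-17.759840−26.367)/4.019950=-10.976962
k=2: b·v=8.08×1.729=13.970320; √(2b)=4.019950; u=(13.970320+26.351)/4.019950=10.030303, w=(13.970320−26.351)/4.019950=-3.079809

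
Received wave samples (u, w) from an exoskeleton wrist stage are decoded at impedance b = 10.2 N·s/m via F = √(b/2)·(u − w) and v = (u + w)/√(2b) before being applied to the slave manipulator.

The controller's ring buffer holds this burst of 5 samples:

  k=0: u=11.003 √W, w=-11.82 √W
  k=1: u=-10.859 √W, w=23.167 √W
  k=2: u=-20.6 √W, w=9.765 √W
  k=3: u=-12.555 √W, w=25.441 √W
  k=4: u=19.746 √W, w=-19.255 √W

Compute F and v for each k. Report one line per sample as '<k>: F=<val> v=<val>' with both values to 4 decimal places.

0: F=51.5416 v=-0.1809
1: F=-76.8415 v=2.7250
2: F=-68.5738 v=-2.3989
3: F=-85.8070 v=2.8530
4: F=88.0767 v=0.1087

k=0: u−w=22.8230, u+w=-0.8170; √(b/2)=2.2583, √(2b)=4.5166; F=2.2583×22.823=51.5416, v=-0.8170/4.5166=-0.1809
k=1: u−w=-34.0260, u+w=12.3080; √(b/2)=2.2583, √(2b)=4.5166; F=2.2583×(-34.026)=-76.8415, v=12.3080/4.5166=2.7250
k=2: u−w=-30.3650, u+w=-10.8350; √(b/2)=2.2583, √(2b)=4.5166; F=2.2583×(-30.365)=-68.5738, v=-10.8350/4.5166=-2.3989
k=3: u−w=-37.9960, u+w=12.8860; √(b/2)=2.2583, √(2b)=4.5166; F=2.2583×(-37.996)=-85.8070, v=12.8860/4.5166=2.8530
k=4: u−w=39.0010, u+w=0.4910; √(b/2)=2.2583, √(2b)=4.5166; F=2.2583×39.001=88.0767, v=0.4910/4.5166=0.1087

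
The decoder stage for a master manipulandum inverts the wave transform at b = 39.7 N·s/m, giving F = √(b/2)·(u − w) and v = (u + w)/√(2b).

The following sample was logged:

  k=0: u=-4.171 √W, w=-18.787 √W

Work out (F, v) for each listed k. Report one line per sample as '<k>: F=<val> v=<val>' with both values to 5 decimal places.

0: F=65.11916 v=-2.57646

k=0: u−w=14.61600, u+w=-22.95800; √(b/2)=4.45533, √(2b)=8.91067; F=4.45533×14.616=65.11916, v=-22.95800/8.91067=-2.57646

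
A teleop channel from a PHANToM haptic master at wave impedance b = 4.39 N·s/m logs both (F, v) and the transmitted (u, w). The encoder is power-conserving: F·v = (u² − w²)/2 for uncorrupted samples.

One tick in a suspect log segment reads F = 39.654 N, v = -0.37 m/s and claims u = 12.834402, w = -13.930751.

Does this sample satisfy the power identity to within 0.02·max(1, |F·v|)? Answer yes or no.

F·v = 39.654×(-0.37) = -14.671980 W.
(u² − w²)/2 = (164.721875 − 194.065823)/2 = -14.671974 W.
|Δ| = 0.000006;  2% of max(1, |F·v|) = 0.293440.

yes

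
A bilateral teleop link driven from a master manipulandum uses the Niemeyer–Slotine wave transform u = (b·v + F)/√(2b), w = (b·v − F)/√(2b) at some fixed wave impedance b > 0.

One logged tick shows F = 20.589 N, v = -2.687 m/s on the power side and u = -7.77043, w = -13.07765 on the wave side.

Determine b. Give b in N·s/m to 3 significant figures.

b = 30.1 N·s/m

u + w = -20.8481;  u + w = √(2b)·v, so √(2b) = -20.8481/(-2.687) = 7.7589.
b = (√(2b))²/2 = 60.2000/2 = 30.1000.
(Check via u − w = 2F/√(2b): u − w = 5.3072, 2F/√(2b) = 5.3072.)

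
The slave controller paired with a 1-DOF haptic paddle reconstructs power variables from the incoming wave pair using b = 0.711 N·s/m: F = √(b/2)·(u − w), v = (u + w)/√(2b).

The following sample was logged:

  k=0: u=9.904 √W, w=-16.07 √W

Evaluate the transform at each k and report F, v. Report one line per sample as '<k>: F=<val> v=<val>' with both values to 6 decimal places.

k=0: u−w=25.974000, u+w=-6.166000; √(b/2)=0.596238, √(2b)=1.192476; F=0.596238×25.974=15.486691, v=-6.166000/1.192476=-5.170752

0: F=15.486691 v=-5.170752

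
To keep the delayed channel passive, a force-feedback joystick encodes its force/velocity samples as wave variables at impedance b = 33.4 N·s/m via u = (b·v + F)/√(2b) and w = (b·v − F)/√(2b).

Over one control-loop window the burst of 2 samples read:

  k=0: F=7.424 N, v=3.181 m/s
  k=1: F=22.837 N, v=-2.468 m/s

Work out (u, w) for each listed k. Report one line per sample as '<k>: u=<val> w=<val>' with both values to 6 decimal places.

0: u=13.907701 w=12.091015
1: u=-7.291481 w=-12.879795

k=0: b·v=33.4×3.181=106.245400; √(2b)=8.173127; u=(106.245400+7.424)/8.173127=13.907701, w=(106.245400−7.424)/8.173127=12.091015
k=1: b·v=33.4×(-2.468)=-82.431200; √(2b)=8.173127; u=(-82.431200+22.837)/8.173127=-7.291481, w=(-82.431200−22.837)/8.173127=-12.879795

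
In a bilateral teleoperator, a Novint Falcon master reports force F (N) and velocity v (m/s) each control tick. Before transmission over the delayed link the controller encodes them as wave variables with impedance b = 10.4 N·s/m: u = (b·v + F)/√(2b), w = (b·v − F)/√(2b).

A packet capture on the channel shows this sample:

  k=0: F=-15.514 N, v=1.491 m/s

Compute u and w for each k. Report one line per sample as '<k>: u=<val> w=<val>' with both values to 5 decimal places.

0: u=-0.00167 w=6.80167

k=0: b·v=10.4×1.491=15.50640; √(2b)=4.56070; u=(15.50640+(-15.514))/4.56070=-0.00167, w=(15.50640−(-15.514))/4.56070=6.80167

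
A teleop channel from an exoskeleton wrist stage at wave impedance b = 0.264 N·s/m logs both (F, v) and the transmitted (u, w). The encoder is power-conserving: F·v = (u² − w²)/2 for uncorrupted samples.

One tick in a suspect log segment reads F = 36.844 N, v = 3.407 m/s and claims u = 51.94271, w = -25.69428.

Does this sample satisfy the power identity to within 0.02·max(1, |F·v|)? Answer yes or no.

F·v = 36.844×3.407 = 125.5275 W.
(u² − w²)/2 = (2698.0451 − 660.1960)/2 = 1018.9245 W.
|Δ| = 893.3970;  2% of max(1, |F·v|) = 2.5106.

no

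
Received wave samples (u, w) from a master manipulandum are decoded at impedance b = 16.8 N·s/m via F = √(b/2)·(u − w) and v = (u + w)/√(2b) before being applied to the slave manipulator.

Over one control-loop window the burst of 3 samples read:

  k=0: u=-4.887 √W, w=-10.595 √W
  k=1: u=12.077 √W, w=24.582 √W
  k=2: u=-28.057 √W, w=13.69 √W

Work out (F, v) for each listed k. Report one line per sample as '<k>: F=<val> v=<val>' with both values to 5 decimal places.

k=0: u−w=5.70800, u+w=-15.48200; √(b/2)=2.89828, √(2b)=5.79655; F=2.89828×5.708=16.54336, v=-15.48200/5.79655=-2.67090
k=1: u−w=-12.50500, u+w=36.65900; √(b/2)=2.89828, √(2b)=5.79655; F=2.89828×(-12.505)=-36.24293, v=36.65900/5.79655=6.32428
k=2: u−w=-41.74700, u+w=-14.36700; √(b/2)=2.89828, √(2b)=5.79655; F=2.89828×(-41.747)=-120.99430, v=-14.36700/5.79655=-2.47854

0: F=16.54336 v=-2.67090
1: F=-36.24293 v=6.32428
2: F=-120.99430 v=-2.47854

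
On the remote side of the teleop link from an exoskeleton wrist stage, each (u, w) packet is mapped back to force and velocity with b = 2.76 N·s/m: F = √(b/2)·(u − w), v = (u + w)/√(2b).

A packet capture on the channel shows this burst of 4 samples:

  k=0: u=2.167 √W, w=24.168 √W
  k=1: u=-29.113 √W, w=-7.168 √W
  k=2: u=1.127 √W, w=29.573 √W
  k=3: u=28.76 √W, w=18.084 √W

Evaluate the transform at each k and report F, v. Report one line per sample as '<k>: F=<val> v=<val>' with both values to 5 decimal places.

k=0: u−w=-22.00100, u+w=26.33500; √(b/2)=1.17473, √(2b)=2.34947; F=1.17473×(-22.001)=-25.84532, v=26.33500/2.34947=11.20892
k=1: u−w=-21.94500, u+w=-36.28100; √(b/2)=1.17473, √(2b)=2.34947; F=1.17473×(-21.945)=-25.77954, v=-36.28100/2.34947=-15.44222
k=2: u−w=-28.44600, u+w=30.70000; √(b/2)=1.17473, √(2b)=2.34947; F=1.17473×(-28.446)=-33.41648, v=30.70000/2.34947=13.06679
k=3: u−w=10.67600, u+w=46.84400; √(b/2)=1.17473, √(2b)=2.34947; F=1.17473×10.676=12.54146, v=46.84400/2.34947=19.93813

0: F=-25.84532 v=11.20892
1: F=-25.77954 v=-15.44222
2: F=-33.41648 v=13.06679
3: F=12.54146 v=19.93813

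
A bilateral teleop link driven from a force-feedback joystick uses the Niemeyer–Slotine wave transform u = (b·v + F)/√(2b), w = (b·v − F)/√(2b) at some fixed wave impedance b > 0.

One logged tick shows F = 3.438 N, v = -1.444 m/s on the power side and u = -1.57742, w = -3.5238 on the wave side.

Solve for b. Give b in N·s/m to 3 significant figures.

b = 6.24 N·s/m

u + w = -5.1012;  u + w = √(2b)·v, so √(2b) = -5.1012/(-1.444) = 3.5327.
b = (√(2b))²/2 = 12.4800/2 = 6.2400.
(Check via u − w = 2F/√(2b): u − w = 1.9464, 2F/√(2b) = 1.9464.)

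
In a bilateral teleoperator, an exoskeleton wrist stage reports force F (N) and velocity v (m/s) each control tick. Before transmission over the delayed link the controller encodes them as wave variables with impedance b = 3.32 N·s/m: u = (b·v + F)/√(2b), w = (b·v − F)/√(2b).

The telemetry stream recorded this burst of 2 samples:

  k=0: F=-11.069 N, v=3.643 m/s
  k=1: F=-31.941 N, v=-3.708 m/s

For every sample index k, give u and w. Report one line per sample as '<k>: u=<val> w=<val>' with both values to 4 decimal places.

k=0: b·v=3.32×3.643=12.0948; √(2b)=2.5768; u=(12.0948+(-11.069))/2.5768=0.3981, w=(12.0948−(-11.069))/2.5768=8.9893
k=1: b·v=3.32×(-3.708)=-12.3106; √(2b)=2.5768; u=(-12.3106+(-31.941))/2.5768=-17.1729, w=(-12.3106−(-31.941))/2.5768=7.6181

0: u=0.3981 w=8.9893
1: u=-17.1729 w=7.6181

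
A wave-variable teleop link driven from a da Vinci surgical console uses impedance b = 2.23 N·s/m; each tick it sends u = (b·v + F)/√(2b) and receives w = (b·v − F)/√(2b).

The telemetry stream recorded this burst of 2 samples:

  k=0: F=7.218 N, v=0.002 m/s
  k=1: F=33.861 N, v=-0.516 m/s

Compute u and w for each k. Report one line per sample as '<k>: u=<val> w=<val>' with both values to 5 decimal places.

0: u=3.41993 w=-3.41571
1: u=15.48879 w=-16.57851

k=0: b·v=2.23×0.002=0.00446; √(2b)=2.11187; u=(0.00446+7.218)/2.11187=3.41993, w=(0.00446−7.218)/2.11187=-3.41571
k=1: b·v=2.23×(-0.516)=-1.15068; √(2b)=2.11187; u=(-1.15068+33.861)/2.11187=15.48879, w=(-1.15068−33.861)/2.11187=-16.57851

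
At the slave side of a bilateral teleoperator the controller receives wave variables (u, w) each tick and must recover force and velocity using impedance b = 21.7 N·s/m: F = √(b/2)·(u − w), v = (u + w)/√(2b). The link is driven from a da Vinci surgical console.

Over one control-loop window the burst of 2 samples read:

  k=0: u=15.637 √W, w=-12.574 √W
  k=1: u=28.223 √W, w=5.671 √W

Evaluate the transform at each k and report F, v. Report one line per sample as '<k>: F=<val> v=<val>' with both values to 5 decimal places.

0: F=92.92517 v=0.46495
1: F=74.28480 v=5.14491

k=0: u−w=28.21100, u+w=3.06300; √(b/2)=3.29393, √(2b)=6.58787; F=3.29393×28.211=92.92517, v=3.06300/6.58787=0.46495
k=1: u−w=22.55200, u+w=33.89400; √(b/2)=3.29393, √(2b)=6.58787; F=3.29393×22.552=74.28480, v=33.89400/6.58787=5.14491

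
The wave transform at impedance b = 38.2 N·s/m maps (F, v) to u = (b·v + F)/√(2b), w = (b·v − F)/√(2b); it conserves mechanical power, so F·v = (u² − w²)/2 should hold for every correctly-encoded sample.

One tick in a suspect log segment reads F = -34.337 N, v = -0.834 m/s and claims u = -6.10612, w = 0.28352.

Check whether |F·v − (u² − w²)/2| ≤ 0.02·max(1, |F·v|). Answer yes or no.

F·v = (-34.337)×(-0.834) = 28.6371 W.
(u² − w²)/2 = (37.2847 − 0.0804)/2 = 18.6022 W.
|Δ| = 10.0349;  2% of max(1, |F·v|) = 0.5727.

no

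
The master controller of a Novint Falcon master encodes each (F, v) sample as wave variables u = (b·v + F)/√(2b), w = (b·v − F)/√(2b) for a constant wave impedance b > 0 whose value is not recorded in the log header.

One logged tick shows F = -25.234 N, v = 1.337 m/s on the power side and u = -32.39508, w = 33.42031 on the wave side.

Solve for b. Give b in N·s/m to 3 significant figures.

u + w = 1.02523;  u + w = √(2b)·v, so √(2b) = 1.02523/1.337 = 0.76681.
b = (√(2b))²/2 = 0.58800/2 = 0.29400.
(Check via u − w = 2F/√(2b): u − w = -65.81539, 2F/√(2b) = -65.81520.)

b = 0.294 N·s/m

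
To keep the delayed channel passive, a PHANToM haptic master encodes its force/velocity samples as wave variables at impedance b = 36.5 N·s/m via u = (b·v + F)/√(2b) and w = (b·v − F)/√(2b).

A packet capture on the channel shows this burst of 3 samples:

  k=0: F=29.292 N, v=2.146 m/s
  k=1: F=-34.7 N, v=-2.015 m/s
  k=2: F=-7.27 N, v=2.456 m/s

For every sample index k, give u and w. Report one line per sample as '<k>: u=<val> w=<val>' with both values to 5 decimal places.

0: u=12.59609 w=5.73935
1: u=-12.66941 w=-4.54676
2: u=9.64115 w=11.34293

k=0: b·v=36.5×2.146=78.32900; √(2b)=8.54400; u=(78.32900+29.292)/8.54400=12.59609, w=(78.32900−29.292)/8.54400=5.73935
k=1: b·v=36.5×(-2.015)=-73.54750; √(2b)=8.54400; u=(-73.54750+(-34.7))/8.54400=-12.66941, w=(-73.54750−(-34.7))/8.54400=-4.54676
k=2: b·v=36.5×2.456=89.64400; √(2b)=8.54400; u=(89.64400+(-7.27))/8.54400=9.64115, w=(89.64400−(-7.27))/8.54400=11.34293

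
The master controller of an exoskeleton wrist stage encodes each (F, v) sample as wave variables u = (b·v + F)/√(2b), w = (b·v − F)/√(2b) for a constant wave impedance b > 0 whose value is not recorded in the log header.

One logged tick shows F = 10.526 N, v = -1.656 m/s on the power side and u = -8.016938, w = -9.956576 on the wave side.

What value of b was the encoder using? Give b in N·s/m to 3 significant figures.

b = 58.9 N·s/m

u + w = -17.973514;  u + w = √(2b)·v, so √(2b) = -17.973514/(-1.656) = 10.853571.
b = (√(2b))²/2 = 117.800009/2 = 58.900005.
(Check via u − w = 2F/√(2b): u − w = 1.939638, 2F/√(2b) = 1.939638.)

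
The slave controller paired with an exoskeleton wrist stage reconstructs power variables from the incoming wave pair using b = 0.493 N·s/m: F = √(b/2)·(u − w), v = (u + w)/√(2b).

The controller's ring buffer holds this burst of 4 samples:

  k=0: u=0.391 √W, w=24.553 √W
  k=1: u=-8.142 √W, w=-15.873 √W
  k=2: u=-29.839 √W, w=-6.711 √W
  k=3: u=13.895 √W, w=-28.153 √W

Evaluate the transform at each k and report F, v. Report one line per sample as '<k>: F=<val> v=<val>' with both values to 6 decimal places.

k=0: u−w=-24.162000, u+w=24.944000; √(b/2)=0.496488, √(2b)=0.992975; F=0.496488×(-24.162)=-11.996135, v=24.944000/0.992975=25.120463
k=1: u−w=7.731000, u+w=-24.015000; √(b/2)=0.496488, √(2b)=0.992975; F=0.496488×7.731=3.838346, v=-24.015000/0.992975=-24.184891
k=2: u−w=-23.128000, u+w=-36.550000; √(b/2)=0.496488, √(2b)=0.992975; F=0.496488×(-23.128)=-11.482767, v=-36.550000/0.992975=-36.808568
k=3: u−w=42.048000, u+w=-14.258000; √(b/2)=0.496488, √(2b)=0.992975; F=0.496488×42.048=20.876313, v=-14.258000/0.992975=-14.358866

0: F=-11.996135 v=25.120463
1: F=3.838346 v=-24.184891
2: F=-11.482767 v=-36.808568
3: F=20.876313 v=-14.358866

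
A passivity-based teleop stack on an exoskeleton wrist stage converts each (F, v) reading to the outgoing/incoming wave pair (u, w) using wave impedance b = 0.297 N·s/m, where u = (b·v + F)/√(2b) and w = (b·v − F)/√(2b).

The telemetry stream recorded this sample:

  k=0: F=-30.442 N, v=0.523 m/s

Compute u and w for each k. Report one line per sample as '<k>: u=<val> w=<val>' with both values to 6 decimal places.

0: u=-39.296900 w=39.699983

k=0: b·v=0.297×0.523=0.155331; √(2b)=0.770714; u=(0.155331+(-30.442))/0.770714=-39.296900, w=(0.155331−(-30.442))/0.770714=39.699983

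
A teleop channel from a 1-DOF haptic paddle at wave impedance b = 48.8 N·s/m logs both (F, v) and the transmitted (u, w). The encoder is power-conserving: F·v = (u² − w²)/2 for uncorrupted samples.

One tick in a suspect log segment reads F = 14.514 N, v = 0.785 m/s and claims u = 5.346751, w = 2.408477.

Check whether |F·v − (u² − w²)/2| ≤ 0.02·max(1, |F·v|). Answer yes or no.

yes

F·v = 14.514×0.785 = 11.393490 W.
(u² − w²)/2 = (28.587746 − 5.800761)/2 = 11.393492 W.
|Δ| = 0.000002;  2% of max(1, |F·v|) = 0.227870.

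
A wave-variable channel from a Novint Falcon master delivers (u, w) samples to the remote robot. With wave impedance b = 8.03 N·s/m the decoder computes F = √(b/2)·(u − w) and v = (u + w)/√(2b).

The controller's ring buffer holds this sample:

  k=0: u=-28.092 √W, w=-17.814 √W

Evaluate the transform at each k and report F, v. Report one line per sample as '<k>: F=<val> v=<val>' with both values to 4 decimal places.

k=0: u−w=-10.2780, u+w=-45.9060; √(b/2)=2.0037, √(2b)=4.0075; F=2.0037×(-10.278)=-20.5945, v=-45.9060/4.0075=-11.4550

0: F=-20.5945 v=-11.4550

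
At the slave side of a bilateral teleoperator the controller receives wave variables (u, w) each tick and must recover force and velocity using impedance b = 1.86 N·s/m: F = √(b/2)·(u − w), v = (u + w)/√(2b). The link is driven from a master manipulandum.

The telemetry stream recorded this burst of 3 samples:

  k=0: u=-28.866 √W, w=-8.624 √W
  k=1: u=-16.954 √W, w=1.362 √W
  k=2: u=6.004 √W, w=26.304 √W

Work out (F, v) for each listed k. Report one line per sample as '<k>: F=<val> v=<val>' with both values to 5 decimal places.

k=0: u−w=-20.24200, u+w=-37.49000; √(b/2)=0.96437, √(2b)=1.92873; F=0.96437×(-20.242)=-19.52068, v=-37.49000/1.92873=-19.43766
k=1: u−w=-18.31600, u+w=-15.59200; √(b/2)=0.96437, √(2b)=1.92873; F=0.96437×(-18.316)=-17.66331, v=-15.59200/1.92873=-8.08408
k=2: u−w=-20.30000, u+w=32.30800; √(b/2)=0.96437, √(2b)=1.92873; F=0.96437×(-20.3)=-19.57661, v=32.30800/1.92873=16.75092

0: F=-19.52068 v=-19.43766
1: F=-17.66331 v=-8.08408
2: F=-19.57661 v=16.75092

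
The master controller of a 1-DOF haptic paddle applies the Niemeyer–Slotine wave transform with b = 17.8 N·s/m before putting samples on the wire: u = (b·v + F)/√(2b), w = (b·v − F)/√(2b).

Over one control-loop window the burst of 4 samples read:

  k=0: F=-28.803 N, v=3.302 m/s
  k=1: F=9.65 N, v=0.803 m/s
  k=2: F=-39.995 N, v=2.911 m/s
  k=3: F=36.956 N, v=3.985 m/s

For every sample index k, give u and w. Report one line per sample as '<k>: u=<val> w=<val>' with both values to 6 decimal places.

k=0: b·v=17.8×3.302=58.775600; √(2b)=5.966574; u=(58.775600+(-28.803))/5.966574=5.023419, w=(58.775600−(-28.803))/5.966574=14.678207
k=1: b·v=17.8×0.803=14.293400; √(2b)=5.966574; u=(14.293400+9.65)/5.966574=4.012923, w=(14.293400−9.65)/5.966574=0.778236
k=2: b·v=17.8×2.911=51.815800; √(2b)=5.966574; u=(51.815800+(-39.995))/5.966574=1.981171, w=(51.815800−(-39.995))/5.966574=15.387525
k=3: b·v=17.8×3.985=70.933000; √(2b)=5.966574; u=(70.933000+36.956)/5.966574=18.082237, w=(70.933000−36.956)/5.966574=5.694558

0: u=5.023419 w=14.678207
1: u=4.012923 w=0.778236
2: u=1.981171 w=15.387525
3: u=18.082237 w=5.694558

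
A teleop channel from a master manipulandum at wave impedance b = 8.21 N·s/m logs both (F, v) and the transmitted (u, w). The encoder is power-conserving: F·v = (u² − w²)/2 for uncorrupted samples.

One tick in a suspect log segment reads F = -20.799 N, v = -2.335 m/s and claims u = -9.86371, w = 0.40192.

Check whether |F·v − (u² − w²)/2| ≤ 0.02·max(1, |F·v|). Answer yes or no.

F·v = (-20.799)×(-2.335) = 48.5657 W.
(u² − w²)/2 = (97.2928 − 0.1615)/2 = 48.5656 W.
|Δ| = 0.0000;  2% of max(1, |F·v|) = 0.9713.

yes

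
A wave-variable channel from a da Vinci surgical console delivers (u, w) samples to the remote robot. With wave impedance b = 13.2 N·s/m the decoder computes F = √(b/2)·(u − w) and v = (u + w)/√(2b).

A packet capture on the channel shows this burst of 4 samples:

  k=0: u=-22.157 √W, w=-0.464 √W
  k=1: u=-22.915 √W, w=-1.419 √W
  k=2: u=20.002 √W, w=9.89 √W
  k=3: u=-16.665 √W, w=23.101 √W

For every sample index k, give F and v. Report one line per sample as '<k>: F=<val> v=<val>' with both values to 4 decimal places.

k=0: u−w=-21.6930, u+w=-22.6210; √(b/2)=2.5690, √(2b)=5.1381; F=2.5690×(-21.693)=-55.7303, v=-22.6210/5.1381=-4.4026
k=1: u−w=-21.4960, u+w=-24.3340; √(b/2)=2.5690, √(2b)=5.1381; F=2.5690×(-21.496)=-55.2242, v=-24.3340/5.1381=-4.7360
k=2: u−w=10.1120, u+w=29.8920; √(b/2)=2.5690, √(2b)=5.1381; F=2.5690×10.112=25.9782, v=29.8920/5.1381=5.8177
k=3: u−w=-39.7660, u+w=6.4360; √(b/2)=2.5690, √(2b)=5.1381; F=2.5690×(-39.766)=-102.1607, v=6.4360/5.1381=1.2526

0: F=-55.7303 v=-4.4026
1: F=-55.2242 v=-4.7360
2: F=25.9782 v=5.8177
3: F=-102.1607 v=1.2526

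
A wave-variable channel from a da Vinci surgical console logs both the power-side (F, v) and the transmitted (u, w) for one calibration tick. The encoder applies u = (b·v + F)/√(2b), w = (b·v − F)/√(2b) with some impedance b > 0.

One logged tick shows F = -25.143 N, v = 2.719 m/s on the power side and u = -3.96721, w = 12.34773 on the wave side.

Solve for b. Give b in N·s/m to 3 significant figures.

b = 4.75 N·s/m

u + w = 8.3805;  u + w = √(2b)·v, so √(2b) = 8.3805/2.719 = 3.0822.
b = (√(2b))²/2 = 9.5000/2 = 4.7500.
(Check via u − w = 2F/√(2b): u − w = -16.3149, 2F/√(2b) = -16.3149.)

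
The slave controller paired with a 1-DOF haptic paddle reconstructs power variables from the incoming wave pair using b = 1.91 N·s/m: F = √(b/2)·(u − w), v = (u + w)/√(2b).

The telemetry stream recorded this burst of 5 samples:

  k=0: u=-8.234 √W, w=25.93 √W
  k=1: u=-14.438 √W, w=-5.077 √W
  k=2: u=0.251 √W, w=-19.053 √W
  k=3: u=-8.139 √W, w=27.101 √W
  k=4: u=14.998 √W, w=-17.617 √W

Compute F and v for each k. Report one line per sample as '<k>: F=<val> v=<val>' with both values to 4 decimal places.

k=0: u−w=-34.1640, u+w=17.6960; √(b/2)=0.9772, √(2b)=1.9545; F=0.9772×(-34.164)=-33.3865, v=17.6960/1.9545=9.0541
k=1: u−w=-9.3610, u+w=-19.5150; √(b/2)=0.9772, √(2b)=1.9545; F=0.9772×(-9.361)=-9.1480, v=-19.5150/1.9545=-9.9847
k=2: u−w=19.3040, u+w=-18.8020; √(b/2)=0.9772, √(2b)=1.9545; F=0.9772×19.304=18.8647, v=-18.8020/1.9545=-9.6199
k=3: u−w=-35.2400, u+w=18.9620; √(b/2)=0.9772, √(2b)=1.9545; F=0.9772×(-35.24)=-34.4380, v=18.9620/1.9545=9.7018
k=4: u−w=32.6150, u+w=-2.6190; √(b/2)=0.9772, √(2b)=1.9545; F=0.9772×32.615=31.8727, v=-2.6190/1.9545=-1.3400

0: F=-33.3865 v=9.0541
1: F=-9.1480 v=-9.9847
2: F=18.8647 v=-9.6199
3: F=-34.4380 v=9.7018
4: F=31.8727 v=-1.3400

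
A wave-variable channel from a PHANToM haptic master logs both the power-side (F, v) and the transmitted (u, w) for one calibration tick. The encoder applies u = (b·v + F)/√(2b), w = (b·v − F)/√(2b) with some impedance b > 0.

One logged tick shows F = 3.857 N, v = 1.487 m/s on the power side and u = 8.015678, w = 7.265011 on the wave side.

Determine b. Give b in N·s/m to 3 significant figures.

u + w = 15.280689;  u + w = √(2b)·v, so √(2b) = 15.280689/1.487 = 10.276186.
b = (√(2b))²/2 = 105.600004/2 = 52.800002.
(Check via u − w = 2F/√(2b): u − w = 0.750667, 2F/√(2b) = 0.750668.)

b = 52.8 N·s/m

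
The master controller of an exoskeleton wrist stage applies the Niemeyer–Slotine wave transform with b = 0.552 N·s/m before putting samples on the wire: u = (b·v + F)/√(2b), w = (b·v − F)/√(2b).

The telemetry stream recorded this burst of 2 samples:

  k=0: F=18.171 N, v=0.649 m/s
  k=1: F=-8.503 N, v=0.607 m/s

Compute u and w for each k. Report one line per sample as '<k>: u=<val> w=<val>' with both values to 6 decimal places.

0: u=17.634910 w=-16.952997
1: u=-7.773700 w=8.411484

k=0: b·v=0.552×0.649=0.358248; √(2b)=1.050714; u=(0.358248+18.171)/1.050714=17.634910, w=(0.358248−18.171)/1.050714=-16.952997
k=1: b·v=0.552×0.607=0.335064; √(2b)=1.050714; u=(0.335064+(-8.503))/1.050714=-7.773700, w=(0.335064−(-8.503))/1.050714=8.411484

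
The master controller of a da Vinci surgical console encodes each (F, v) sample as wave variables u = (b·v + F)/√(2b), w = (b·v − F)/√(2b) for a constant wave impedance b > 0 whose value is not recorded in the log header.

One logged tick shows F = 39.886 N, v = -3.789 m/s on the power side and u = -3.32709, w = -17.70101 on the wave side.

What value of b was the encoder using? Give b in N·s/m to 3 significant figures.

u + w = -21.0281;  u + w = √(2b)·v, so √(2b) = -21.0281/(-3.789) = 5.5498.
b = (√(2b))²/2 = 30.8000/2 = 15.4000.
(Check via u − w = 2F/√(2b): u − w = 14.3739, 2F/√(2b) = 14.3739.)

b = 15.4 N·s/m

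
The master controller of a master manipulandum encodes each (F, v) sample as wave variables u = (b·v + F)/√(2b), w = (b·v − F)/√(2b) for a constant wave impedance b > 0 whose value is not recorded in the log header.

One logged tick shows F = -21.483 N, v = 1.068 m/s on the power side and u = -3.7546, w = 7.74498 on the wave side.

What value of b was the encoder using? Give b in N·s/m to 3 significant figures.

b = 6.98 N·s/m

u + w = 3.99038;  u + w = √(2b)·v, so √(2b) = 3.99038/1.068 = 3.73631.
b = (√(2b))²/2 = 13.96002/2 = 6.98001.
(Check via u − w = 2F/√(2b): u − w = -11.49958, 2F/√(2b) = -11.49958.)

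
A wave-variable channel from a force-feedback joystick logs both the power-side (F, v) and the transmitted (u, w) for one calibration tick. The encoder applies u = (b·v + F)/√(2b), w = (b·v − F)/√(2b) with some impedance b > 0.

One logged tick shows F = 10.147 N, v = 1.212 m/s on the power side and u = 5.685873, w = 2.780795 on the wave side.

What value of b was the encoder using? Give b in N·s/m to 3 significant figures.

u + w = 8.466668;  u + w = √(2b)·v, so √(2b) = 8.466668/1.212 = 6.985700.
b = (√(2b))²/2 = 48.800000/2 = 24.400000.
(Check via u − w = 2F/√(2b): u − w = 2.905078, 2F/√(2b) = 2.905078.)

b = 24.4 N·s/m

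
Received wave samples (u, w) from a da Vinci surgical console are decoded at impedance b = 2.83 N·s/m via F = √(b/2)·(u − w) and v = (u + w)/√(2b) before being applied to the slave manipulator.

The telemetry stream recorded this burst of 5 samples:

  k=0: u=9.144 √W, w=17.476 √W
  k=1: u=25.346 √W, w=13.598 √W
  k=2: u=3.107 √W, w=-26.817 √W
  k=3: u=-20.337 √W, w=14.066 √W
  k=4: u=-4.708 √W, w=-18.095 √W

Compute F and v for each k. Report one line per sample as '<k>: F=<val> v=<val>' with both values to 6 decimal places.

0: F=-9.911228 v=11.189221
1: F=13.974689 v=16.369384
2: F=35.595727 v=-9.966056
3: F=-40.923666 v=-2.635898
4: F=15.924342 v=-9.584816

k=0: u−w=-8.332000, u+w=26.620000; √(b/2)=1.189538, √(2b)=2.379075; F=1.189538×(-8.332)=-9.911228, v=26.620000/2.379075=11.189221
k=1: u−w=11.748000, u+w=38.944000; √(b/2)=1.189538, √(2b)=2.379075; F=1.189538×11.748=13.974689, v=38.944000/2.379075=16.369384
k=2: u−w=29.924000, u+w=-23.710000; √(b/2)=1.189538, √(2b)=2.379075; F=1.189538×29.924=35.595727, v=-23.710000/2.379075=-9.966056
k=3: u−w=-34.403000, u+w=-6.271000; √(b/2)=1.189538, √(2b)=2.379075; F=1.189538×(-34.403)=-40.923666, v=-6.271000/2.379075=-2.635898
k=4: u−w=13.387000, u+w=-22.803000; √(b/2)=1.189538, √(2b)=2.379075; F=1.189538×13.387=15.924342, v=-22.803000/2.379075=-9.584816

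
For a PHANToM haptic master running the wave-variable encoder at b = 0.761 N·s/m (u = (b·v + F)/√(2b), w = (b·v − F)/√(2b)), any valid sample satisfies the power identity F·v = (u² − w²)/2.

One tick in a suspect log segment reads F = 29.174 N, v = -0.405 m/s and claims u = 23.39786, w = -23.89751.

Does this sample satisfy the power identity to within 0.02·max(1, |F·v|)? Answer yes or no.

F·v = 29.174×(-0.405) = -11.8155 W.
(u² − w²)/2 = (547.4599 − 571.0910)/2 = -11.8156 W.
|Δ| = 0.0001;  2% of max(1, |F·v|) = 0.2363.

yes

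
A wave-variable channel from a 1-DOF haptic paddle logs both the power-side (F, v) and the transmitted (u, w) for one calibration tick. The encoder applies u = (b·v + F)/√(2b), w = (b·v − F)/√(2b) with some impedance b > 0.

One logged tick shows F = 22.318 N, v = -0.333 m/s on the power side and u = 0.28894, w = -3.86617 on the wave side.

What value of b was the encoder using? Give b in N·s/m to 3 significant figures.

u + w = -3.5772;  u + w = √(2b)·v, so √(2b) = -3.5772/(-0.333) = 10.7424.
b = (√(2b))²/2 = 115.3999/2 = 57.6999.
(Check via u − w = 2F/√(2b): u − w = 4.1551, 2F/√(2b) = 4.1551.)

b = 57.7 N·s/m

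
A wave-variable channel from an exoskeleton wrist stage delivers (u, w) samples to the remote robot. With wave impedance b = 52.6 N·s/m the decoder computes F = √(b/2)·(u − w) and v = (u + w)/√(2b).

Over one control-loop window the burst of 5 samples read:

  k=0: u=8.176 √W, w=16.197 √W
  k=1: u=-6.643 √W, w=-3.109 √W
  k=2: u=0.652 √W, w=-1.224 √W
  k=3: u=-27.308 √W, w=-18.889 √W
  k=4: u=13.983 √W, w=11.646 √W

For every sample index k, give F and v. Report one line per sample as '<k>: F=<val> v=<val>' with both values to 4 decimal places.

0: F=-41.1345 v=2.3763
1: F=-18.1236 v=-0.9508
2: F=9.6208 v=-0.0558
3: F=-43.1756 v=-4.5041
4: F=11.9850 v=2.4988

k=0: u−w=-8.0210, u+w=24.3730; √(b/2)=5.1284, √(2b)=10.2567; F=5.1284×(-8.021)=-41.1345, v=24.3730/10.2567=2.3763
k=1: u−w=-3.5340, u+w=-9.7520; √(b/2)=5.1284, √(2b)=10.2567; F=5.1284×(-3.534)=-18.1236, v=-9.7520/10.2567=-0.9508
k=2: u−w=1.8760, u+w=-0.5720; √(b/2)=5.1284, √(2b)=10.2567; F=5.1284×1.876=9.6208, v=-0.5720/10.2567=-0.0558
k=3: u−w=-8.4190, u+w=-46.1970; √(b/2)=5.1284, √(2b)=10.2567; F=5.1284×(-8.419)=-43.1756, v=-46.1970/10.2567=-4.5041
k=4: u−w=2.3370, u+w=25.6290; √(b/2)=5.1284, √(2b)=10.2567; F=5.1284×2.337=11.9850, v=25.6290/10.2567=2.4988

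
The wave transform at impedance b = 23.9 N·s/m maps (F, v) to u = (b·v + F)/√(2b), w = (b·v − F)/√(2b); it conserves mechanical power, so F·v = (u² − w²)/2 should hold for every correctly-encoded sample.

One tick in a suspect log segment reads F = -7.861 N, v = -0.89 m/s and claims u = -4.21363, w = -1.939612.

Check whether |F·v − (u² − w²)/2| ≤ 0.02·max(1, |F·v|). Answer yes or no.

F·v = (-7.861)×(-0.89) = 6.996290 W.
(u² − w²)/2 = (17.754678 − 3.762095)/2 = 6.996292 W.
|Δ| = 0.000002;  2% of max(1, |F·v|) = 0.139926.

yes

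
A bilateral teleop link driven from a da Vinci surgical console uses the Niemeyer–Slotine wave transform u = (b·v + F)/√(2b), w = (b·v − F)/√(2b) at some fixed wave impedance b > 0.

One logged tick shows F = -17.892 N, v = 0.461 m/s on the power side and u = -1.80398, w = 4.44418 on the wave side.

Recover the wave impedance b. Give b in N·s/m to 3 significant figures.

u + w = 2.64020;  u + w = √(2b)·v, so √(2b) = 2.64020/0.461 = 5.72711.
b = (√(2b))²/2 = 32.79985/2 = 16.39992.
(Check via u − w = 2F/√(2b): u − w = -6.24816, 2F/√(2b) = -6.24817.)

b = 16.4 N·s/m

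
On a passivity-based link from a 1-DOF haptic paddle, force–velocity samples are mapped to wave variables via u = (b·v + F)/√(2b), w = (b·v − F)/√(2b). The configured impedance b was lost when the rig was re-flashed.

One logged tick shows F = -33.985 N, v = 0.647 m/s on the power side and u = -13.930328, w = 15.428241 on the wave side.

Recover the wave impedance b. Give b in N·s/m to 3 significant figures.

u + w = 1.497913;  u + w = √(2b)·v, so √(2b) = 1.497913/0.647 = 2.315167.
b = (√(2b))²/2 = 5.359998/2 = 2.679999.
(Check via u − w = 2F/√(2b): u − w = -29.358569, 2F/√(2b) = -29.358574.)

b = 2.68 N·s/m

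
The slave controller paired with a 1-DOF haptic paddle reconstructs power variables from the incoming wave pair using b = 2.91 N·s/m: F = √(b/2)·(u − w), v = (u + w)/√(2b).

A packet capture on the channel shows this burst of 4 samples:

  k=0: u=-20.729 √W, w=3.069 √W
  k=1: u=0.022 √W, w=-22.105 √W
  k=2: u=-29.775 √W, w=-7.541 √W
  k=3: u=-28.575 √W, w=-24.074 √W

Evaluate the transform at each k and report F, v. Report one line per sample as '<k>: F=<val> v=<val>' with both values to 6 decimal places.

k=0: u−w=-23.798000, u+w=-17.660000; √(b/2)=1.206234, √(2b)=2.412468; F=1.206234×(-23.798)=-28.705952, v=-17.660000/2.412468=-7.320306
k=1: u−w=22.127000, u+w=-22.083000; √(b/2)=1.206234, √(2b)=2.412468; F=1.206234×22.127=26.690335, v=-22.083000/2.412468=-9.153698
k=2: u−w=-22.234000, u+w=-37.316000; √(b/2)=1.206234, √(2b)=2.412468; F=1.206234×(-22.234)=-26.819402, v=-37.316000/2.412468=-15.467980
k=3: u−w=-4.501000, u+w=-52.649000; √(b/2)=1.206234, √(2b)=2.412468; F=1.206234×(-4.501)=-5.429258, v=-52.649000/2.412468=-21.823713

0: F=-28.705952 v=-7.320306
1: F=26.690335 v=-9.153698
2: F=-26.819402 v=-15.467980
3: F=-5.429258 v=-21.823713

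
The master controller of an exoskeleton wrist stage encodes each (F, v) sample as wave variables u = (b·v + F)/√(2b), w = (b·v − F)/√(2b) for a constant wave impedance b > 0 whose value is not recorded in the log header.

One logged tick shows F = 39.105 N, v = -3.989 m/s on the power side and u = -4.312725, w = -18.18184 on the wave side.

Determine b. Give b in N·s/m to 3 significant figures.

u + w = -22.494565;  u + w = √(2b)·v, so √(2b) = -22.494565/(-3.989) = 5.639149.
b = (√(2b))²/2 = 31.800000/2 = 15.900000.
(Check via u − w = 2F/√(2b): u − w = 13.869115, 2F/√(2b) = 13.869114.)

b = 15.9 N·s/m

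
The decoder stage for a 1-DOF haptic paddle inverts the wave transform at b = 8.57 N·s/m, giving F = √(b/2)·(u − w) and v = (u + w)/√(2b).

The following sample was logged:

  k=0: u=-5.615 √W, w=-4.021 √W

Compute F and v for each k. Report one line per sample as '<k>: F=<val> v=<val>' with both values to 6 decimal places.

0: F=-3.299619 v=-2.327509

k=0: u−w=-1.594000, u+w=-9.636000; √(b/2)=2.070024, √(2b)=4.140048; F=2.070024×(-1.594)=-3.299619, v=-9.636000/4.140048=-2.327509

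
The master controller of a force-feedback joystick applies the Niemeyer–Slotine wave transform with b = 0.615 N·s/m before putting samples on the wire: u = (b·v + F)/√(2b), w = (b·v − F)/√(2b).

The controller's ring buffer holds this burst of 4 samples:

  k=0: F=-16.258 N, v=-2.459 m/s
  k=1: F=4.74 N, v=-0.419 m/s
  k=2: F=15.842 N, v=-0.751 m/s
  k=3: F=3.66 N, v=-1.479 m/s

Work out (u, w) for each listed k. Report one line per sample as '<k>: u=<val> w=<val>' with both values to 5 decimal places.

0: u=-16.02293 w=13.29576
1: u=4.04157 w=-4.50626
2: u=13.86780 w=-14.70070
3: u=2.47997 w=-4.12026

k=0: b·v=0.615×(-2.459)=-1.51229; √(2b)=1.10905; u=(-1.51229+(-16.258))/1.10905=-16.02293, w=(-1.51229−(-16.258))/1.10905=13.29576
k=1: b·v=0.615×(-0.419)=-0.25768; √(2b)=1.10905; u=(-0.25768+4.74)/1.10905=4.04157, w=(-0.25768−4.74)/1.10905=-4.50626
k=2: b·v=0.615×(-0.751)=-0.46186; √(2b)=1.10905; u=(-0.46186+15.842)/1.10905=13.86780, w=(-0.46186−15.842)/1.10905=-14.70070
k=3: b·v=0.615×(-1.479)=-0.90959; √(2b)=1.10905; u=(-0.90959+3.66)/1.10905=2.47997, w=(-0.90959−3.66)/1.10905=-4.12026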